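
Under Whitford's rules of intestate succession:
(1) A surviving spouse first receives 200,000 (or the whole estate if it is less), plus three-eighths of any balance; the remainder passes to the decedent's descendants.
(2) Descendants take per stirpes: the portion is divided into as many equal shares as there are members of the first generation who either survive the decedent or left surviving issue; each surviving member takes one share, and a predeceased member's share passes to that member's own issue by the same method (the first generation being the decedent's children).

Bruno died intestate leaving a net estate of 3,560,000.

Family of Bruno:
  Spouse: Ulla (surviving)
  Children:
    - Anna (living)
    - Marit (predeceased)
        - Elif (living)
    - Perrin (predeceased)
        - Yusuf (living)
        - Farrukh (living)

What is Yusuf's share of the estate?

Ulla first takes 200,000, leaving a balance of 3,360,000. Ulla then takes three-eighths of the balance (1,260,000), for a total of 1,460,000. The remaining 2,100,000 passes to the descendants.
The descendants' portion (2,100,000) is divided into 3 shares of 700,000: Anna takes 700,000; Marit's 700,000 share passes to Marit's issue; Perrin's 700,000 share passes to Perrin's issue.
Marit's share (700,000) passes entirely to Elif.
Perrin's share (700,000) is divided into 2 shares of 350,000: Yusuf and Farrukh each take 350,000.

Yusuf receives 350,000.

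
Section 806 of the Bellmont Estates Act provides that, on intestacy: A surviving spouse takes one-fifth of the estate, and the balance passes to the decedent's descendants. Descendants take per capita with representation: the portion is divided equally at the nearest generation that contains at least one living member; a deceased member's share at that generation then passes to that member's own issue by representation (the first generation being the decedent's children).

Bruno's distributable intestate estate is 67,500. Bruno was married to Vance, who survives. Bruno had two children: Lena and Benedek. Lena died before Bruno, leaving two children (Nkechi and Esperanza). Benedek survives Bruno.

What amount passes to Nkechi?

Vance takes one-fifth of 67,500 = 13,500. The remaining 54,000 passes to the descendants.
The descendants' portion (54,000) is divided into 2 shares of 27,000: Benedek takes 27,000; Lena's 27,000 share passes to Lena's issue.
Lena's share (27,000) is divided into 2 shares of 13,500: Nkechi and Esperanza each take 13,500.

Nkechi receives 13,500.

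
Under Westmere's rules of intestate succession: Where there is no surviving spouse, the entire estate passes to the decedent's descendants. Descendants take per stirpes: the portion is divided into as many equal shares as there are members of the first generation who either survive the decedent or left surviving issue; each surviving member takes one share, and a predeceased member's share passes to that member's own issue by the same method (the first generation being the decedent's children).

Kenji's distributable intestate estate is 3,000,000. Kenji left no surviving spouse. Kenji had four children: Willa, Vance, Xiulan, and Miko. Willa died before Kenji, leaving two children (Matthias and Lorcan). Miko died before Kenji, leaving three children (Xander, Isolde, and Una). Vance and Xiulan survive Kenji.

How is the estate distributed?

The entire 3,000,000 passes to the descendants.
That amount (3,000,000) is divided into 4 shares of 750,000: Vance and Xiulan each take 750,000; Willa's 750,000 share passes to Willa's issue; Miko's 750,000 share passes to Miko's issue.
Willa's share (750,000) is divided into 2 shares of 375,000: Matthias and Lorcan each take 375,000.
Miko's share (750,000) is divided into 3 shares of 250,000: Xander, Isolde, and Una each take 250,000.

Matthias: 375,000; Lorcan: 375,000; Vance: 750,000; Xiulan: 750,000; Xander: 250,000; Isolde: 250,000; Una: 250,000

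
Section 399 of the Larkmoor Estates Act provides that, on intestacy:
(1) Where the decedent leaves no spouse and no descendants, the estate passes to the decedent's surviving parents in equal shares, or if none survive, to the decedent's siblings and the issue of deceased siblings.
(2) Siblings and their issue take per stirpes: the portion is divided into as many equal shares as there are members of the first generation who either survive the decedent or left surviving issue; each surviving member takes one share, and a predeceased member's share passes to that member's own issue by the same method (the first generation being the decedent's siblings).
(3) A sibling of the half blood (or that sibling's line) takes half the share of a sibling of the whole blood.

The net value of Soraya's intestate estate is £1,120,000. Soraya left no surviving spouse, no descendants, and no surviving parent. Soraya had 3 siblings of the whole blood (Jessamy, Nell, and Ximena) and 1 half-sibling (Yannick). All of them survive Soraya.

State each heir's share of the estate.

Jessamy: £320,000; Nell: £320,000; Ximena: £320,000; Yannick: £160,000

The entire £1,120,000 passes to the siblings and their issue.
Counting each half-blood sibling's line as half a unit, there are 7/2 units in £1,120,000, so one unit is £320,000. Whole-blood lines (Jessamy, Nell, and Ximena) take £320,000 each; half-blood lines (Yannick) take £160,000 each.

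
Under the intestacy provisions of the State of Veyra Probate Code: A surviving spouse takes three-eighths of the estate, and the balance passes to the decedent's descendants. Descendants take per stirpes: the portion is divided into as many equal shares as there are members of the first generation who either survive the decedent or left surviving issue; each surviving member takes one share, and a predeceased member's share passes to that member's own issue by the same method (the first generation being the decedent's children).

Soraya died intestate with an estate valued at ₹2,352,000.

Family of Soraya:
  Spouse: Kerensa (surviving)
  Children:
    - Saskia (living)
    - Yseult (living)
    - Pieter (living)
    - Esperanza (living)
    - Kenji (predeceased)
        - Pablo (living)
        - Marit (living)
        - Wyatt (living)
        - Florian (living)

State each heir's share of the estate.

Kerensa: ₹882,000; Saskia: ₹294,000; Yseult: ₹294,000; Pieter: ₹294,000; Esperanza: ₹294,000; Pablo: ₹73,500; Marit: ₹73,500; Wyatt: ₹73,500; Florian: ₹73,500

Kerensa takes three-eighths of ₹2,352,000 = ₹882,000. The remaining ₹1,470,000 passes to the descendants.
The descendants' portion (₹1,470,000) is divided into 5 shares of ₹294,000: Saskia, Yseult, Pieter, and Esperanza each take ₹294,000; Kenji's ₹294,000 share passes to Kenji's issue.
Kenji's share (₹294,000) is divided into 4 shares of ₹73,500: Pablo, Marit, Wyatt, and Florian each take ₹73,500.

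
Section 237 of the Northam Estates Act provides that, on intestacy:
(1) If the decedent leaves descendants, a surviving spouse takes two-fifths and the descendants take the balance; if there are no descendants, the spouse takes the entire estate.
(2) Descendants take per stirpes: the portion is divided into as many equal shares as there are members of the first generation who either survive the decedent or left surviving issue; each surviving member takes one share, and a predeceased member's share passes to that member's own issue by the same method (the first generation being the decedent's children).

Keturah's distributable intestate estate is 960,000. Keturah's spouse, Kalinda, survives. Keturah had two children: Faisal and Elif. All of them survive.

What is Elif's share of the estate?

Kalinda takes two-fifths of 960,000 = 384,000. The remaining 576,000 passes to the descendants.
The descendants' portion (576,000) is divided into 2 shares of 288,000: Faisal and Elif each take 288,000.

Elif receives 288,000.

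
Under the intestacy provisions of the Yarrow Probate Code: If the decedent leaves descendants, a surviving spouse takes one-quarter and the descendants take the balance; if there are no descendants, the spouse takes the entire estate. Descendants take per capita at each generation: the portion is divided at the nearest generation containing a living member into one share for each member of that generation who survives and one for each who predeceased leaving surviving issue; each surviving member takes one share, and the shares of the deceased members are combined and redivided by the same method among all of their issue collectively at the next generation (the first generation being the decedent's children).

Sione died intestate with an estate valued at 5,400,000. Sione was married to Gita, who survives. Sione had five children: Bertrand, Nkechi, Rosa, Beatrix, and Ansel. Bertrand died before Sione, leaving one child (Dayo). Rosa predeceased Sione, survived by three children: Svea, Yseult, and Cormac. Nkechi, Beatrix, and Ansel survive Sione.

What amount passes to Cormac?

Gita takes one-quarter of 5,400,000 = 1,350,000. The remaining 4,050,000 passes to the descendants.
The descendants' portion (4,050,000) is divided at the children's generation into 5 shares of 810,000. Nkechi, Beatrix, and Ansel each take 810,000. The 2 shares of the deceased (Bertrand and Rosa) are combined into a pool of 1,620,000.
That pool (1,620,000) is divided at the grandchildren's generation equally among Dayo, Svea, Yseult, and Cormac: 405,000 each.

Cormac receives 405,000.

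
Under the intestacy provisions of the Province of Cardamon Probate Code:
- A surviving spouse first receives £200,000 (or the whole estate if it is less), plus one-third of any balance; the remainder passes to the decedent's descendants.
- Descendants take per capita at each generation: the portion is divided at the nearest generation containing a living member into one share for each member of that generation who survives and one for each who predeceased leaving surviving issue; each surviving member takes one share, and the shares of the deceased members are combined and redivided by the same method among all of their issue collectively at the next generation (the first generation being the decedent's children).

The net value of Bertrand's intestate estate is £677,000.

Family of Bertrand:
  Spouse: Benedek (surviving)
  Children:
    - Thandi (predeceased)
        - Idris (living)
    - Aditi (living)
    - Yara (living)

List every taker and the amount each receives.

Benedek first takes £200,000, leaving a balance of £477,000. Benedek then takes one-third of the balance (£159,000), for a total of £359,000. The remaining £318,000 passes to the descendants.
The descendants' portion (£318,000) is divided at the children's generation into 3 shares of £106,000. Aditi and Yara each take £106,000. The remaining share for the deceased Thandi (£106,000) is carried to the next generation.
That pool (£106,000) passes entirely to Idris, the sole taker at the grandchildren's generation.

Benedek: £359,000; Idris: £106,000; Aditi: £106,000; Yara: £106,000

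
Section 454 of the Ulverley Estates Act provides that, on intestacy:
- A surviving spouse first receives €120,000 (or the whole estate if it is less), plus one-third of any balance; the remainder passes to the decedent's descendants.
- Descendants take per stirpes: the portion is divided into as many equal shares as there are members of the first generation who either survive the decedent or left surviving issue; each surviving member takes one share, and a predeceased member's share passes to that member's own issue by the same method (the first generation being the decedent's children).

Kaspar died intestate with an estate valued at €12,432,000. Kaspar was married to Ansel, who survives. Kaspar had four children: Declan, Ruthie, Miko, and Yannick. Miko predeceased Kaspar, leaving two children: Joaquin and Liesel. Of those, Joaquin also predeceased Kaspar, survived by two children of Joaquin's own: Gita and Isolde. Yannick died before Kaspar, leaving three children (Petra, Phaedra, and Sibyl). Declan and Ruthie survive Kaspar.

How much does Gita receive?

Gita receives €513,000.

Ansel first takes €120,000, leaving a balance of €12,312,000. Ansel then takes one-third of the balance (€4,104,000), for a total of €4,224,000. The remaining €8,208,000 passes to the descendants.
The descendants' portion (€8,208,000) is divided into 4 shares of €2,052,000: Declan and Ruthie each take €2,052,000; Miko's €2,052,000 share passes to Miko's issue; Yannick's €2,052,000 share passes to Yannick's issue.
Miko's share (€2,052,000) is divided into 2 shares of €1,026,000: Liesel takes €1,026,000; Joaquin's €1,026,000 share passes to Joaquin's issue.
Joaquin's share (€1,026,000) is divided into 2 shares of €513,000: Gita and Isolde each take €513,000.
Yannick's share (€2,052,000) is divided into 3 shares of €684,000: Petra, Phaedra, and Sibyl each take €684,000.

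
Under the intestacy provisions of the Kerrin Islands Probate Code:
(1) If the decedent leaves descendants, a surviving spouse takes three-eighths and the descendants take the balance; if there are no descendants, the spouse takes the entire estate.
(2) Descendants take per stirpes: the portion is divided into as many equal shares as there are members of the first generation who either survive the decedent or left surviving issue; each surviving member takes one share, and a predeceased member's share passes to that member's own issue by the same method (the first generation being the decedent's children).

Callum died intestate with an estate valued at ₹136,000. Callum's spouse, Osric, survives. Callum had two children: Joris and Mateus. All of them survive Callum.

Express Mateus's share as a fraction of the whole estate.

Mateus receives 5/16 of the estate.

Osric takes three-eighths of ₹136,000 = ₹51,000. The remaining ₹85,000 passes to the descendants.
The descendants' portion (₹85,000) is divided into 2 shares of ₹42,500: Joris and Mateus each take ₹42,500.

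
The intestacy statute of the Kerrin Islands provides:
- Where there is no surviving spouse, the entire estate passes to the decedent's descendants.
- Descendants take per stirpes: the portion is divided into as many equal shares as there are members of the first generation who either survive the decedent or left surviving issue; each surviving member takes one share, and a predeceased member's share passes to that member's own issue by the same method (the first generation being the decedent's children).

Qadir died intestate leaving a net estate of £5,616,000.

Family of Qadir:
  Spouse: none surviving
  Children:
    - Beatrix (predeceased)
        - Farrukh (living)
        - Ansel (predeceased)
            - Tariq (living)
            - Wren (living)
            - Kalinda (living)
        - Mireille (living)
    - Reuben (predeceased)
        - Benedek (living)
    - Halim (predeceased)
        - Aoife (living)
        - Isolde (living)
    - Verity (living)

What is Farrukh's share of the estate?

Farrukh receives £468,000.

The entire £5,616,000 passes to the descendants.
That amount (£5,616,000) is divided into 4 shares of £1,404,000: Verity takes £1,404,000; Beatrix's £1,404,000 share passes to Beatrix's issue; Reuben's £1,404,000 share passes to Reuben's issue; Halim's £1,404,000 share passes to Halim's issue.
Beatrix's share (£1,404,000) is divided into 3 shares of £468,000: Farrukh and Mireille each take £468,000; Ansel's £468,000 share passes to Ansel's issue.
Ansel's share (£468,000) is divided into 3 shares of £156,000: Tariq, Wren, and Kalinda each take £156,000.
Reuben's share (£1,404,000) passes entirely to Benedek.
Halim's share (£1,404,000) is divided into 2 shares of £702,000: Aoife and Isolde each take £702,000.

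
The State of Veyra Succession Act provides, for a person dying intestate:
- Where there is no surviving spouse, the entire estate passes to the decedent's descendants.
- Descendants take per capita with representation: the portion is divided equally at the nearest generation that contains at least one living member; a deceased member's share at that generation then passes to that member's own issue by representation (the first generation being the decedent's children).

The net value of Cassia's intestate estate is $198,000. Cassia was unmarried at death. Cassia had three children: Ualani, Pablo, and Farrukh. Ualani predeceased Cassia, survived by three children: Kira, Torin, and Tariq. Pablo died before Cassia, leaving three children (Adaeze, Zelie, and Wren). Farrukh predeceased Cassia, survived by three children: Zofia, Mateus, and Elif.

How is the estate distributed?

Kira: $22,000; Torin: $22,000; Tariq: $22,000; Adaeze: $22,000; Zelie: $22,000; Wren: $22,000; Zofia: $22,000; Mateus: $22,000; Elif: $22,000

The entire $198,000 passes to the descendants.
No child survives, so the initial division is made at the grandchildren's generation.
That amount ($198,000) is divided into 9 shares of $22,000: Kira, Torin, Tariq, Adaeze, Zelie, Wren, Zofia, Mateus, and Elif each take $22,000.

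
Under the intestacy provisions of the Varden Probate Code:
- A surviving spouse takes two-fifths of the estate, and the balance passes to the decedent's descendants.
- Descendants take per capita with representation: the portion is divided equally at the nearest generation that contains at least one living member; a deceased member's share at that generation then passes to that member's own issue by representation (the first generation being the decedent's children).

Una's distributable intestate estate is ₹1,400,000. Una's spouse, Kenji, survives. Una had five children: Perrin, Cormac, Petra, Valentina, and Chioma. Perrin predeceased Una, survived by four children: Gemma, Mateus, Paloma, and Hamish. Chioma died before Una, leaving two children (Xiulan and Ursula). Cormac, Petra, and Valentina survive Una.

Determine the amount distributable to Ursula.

Kenji takes two-fifths of ₹1,400,000 = ₹560,000. The remaining ₹840,000 passes to the descendants.
The descendants' portion (₹840,000) is divided into 5 shares of ₹168,000: Cormac, Petra, and Valentina each take ₹168,000; Perrin's ₹168,000 share passes to Perrin's issue; Chioma's ₹168,000 share passes to Chioma's issue.
Perrin's share (₹168,000) is divided into 4 shares of ₹42,000: Gemma, Mateus, Paloma, and Hamish each take ₹42,000.
Chioma's share (₹168,000) is divided into 2 shares of ₹84,000: Xiulan and Ursula each take ₹84,000.

Ursula receives ₹84,000.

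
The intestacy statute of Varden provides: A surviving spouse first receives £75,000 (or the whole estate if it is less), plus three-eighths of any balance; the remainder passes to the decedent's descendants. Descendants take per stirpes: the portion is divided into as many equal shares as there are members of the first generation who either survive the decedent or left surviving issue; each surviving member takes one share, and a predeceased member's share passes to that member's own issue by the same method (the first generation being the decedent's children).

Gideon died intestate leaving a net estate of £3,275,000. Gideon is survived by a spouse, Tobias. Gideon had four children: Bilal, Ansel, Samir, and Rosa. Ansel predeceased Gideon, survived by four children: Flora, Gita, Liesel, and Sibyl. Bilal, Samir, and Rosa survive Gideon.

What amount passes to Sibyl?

Sibyl receives £125,000.

Tobias first takes £75,000, leaving a balance of £3,200,000. Tobias then takes three-eighths of the balance (£1,200,000), for a total of £1,275,000. The remaining £2,000,000 passes to the descendants.
The descendants' portion (£2,000,000) is divided into 4 shares of £500,000: Bilal, Samir, and Rosa each take £500,000; Ansel's £500,000 share passes to Ansel's issue.
Ansel's share (£500,000) is divided into 4 shares of £125,000: Flora, Gita, Liesel, and Sibyl each take £125,000.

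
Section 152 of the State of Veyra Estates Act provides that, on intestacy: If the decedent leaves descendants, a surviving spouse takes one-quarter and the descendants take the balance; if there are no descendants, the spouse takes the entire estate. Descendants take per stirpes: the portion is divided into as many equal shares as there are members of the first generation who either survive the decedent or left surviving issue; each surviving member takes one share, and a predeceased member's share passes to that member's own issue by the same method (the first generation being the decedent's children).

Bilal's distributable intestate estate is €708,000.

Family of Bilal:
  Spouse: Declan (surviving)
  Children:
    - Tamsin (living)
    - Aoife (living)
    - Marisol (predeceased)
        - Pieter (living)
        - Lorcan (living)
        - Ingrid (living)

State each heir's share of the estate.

Declan: €177,000; Tamsin: €177,000; Aoife: €177,000; Pieter: €59,000; Lorcan: €59,000; Ingrid: €59,000

Declan takes one-quarter of €708,000 = €177,000. The remaining €531,000 passes to the descendants.
The descendants' portion (€531,000) is divided into 3 shares of €177,000: Tamsin and Aoife each take €177,000; Marisol's €177,000 share passes to Marisol's issue.
Marisol's share (€177,000) is divided into 3 shares of €59,000: Pieter, Lorcan, and Ingrid each take €59,000.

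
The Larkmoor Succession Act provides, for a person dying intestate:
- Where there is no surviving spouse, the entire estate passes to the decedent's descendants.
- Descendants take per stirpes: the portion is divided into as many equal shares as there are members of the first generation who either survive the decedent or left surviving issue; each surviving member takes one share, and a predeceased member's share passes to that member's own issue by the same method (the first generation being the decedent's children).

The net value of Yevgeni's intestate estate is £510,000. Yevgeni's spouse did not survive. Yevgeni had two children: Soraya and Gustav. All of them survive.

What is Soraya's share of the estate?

Soraya receives £255,000.

The entire £510,000 passes to the descendants.
That amount (£510,000) is divided into 2 shares of £255,000: Soraya and Gustav each take £255,000.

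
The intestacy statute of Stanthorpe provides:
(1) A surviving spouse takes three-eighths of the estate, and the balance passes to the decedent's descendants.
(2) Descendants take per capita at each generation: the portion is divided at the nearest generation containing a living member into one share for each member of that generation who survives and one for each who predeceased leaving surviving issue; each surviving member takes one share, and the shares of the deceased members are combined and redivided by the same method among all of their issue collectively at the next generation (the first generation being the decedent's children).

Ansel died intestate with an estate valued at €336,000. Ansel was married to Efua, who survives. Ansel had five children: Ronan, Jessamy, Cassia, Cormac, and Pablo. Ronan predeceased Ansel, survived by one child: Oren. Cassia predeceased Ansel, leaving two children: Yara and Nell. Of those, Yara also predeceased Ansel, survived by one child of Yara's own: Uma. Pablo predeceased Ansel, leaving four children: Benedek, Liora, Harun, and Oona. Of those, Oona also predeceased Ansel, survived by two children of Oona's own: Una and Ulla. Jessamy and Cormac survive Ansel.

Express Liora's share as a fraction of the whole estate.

Efua takes three-eighths of €336,000 = €126,000. The remaining €210,000 passes to the descendants.
The descendants' portion (€210,000) is divided at the children's generation into 5 shares of €42,000. Jessamy and Cormac each take €42,000. The 3 shares of the deceased (Ronan, Cassia, and Pablo) are combined into a pool of €126,000.
That pool (€126,000) is divided at the grandchildren's generation into 7 shares of €18,000. Oren, Nell, Benedek, Liora, and Harun each take €18,000. The 2 shares of the deceased (Yara and Oona) are combined into a pool of €36,000.
That pool (€36,000) is divided at the great-grandchildren's generation equally among Uma, Una, and Ulla: €12,000 each.

Liora receives 3/56 of the estate.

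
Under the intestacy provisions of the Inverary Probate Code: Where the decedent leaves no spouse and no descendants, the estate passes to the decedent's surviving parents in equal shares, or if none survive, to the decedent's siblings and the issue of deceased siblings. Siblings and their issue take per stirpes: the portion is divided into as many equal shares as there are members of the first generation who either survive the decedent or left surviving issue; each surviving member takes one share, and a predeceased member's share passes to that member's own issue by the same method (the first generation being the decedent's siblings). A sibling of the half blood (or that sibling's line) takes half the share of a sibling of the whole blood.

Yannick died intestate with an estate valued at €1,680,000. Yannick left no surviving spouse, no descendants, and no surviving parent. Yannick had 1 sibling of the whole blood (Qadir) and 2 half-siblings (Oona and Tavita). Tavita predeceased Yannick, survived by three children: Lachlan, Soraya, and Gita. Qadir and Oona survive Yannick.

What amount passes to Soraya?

Soraya receives €140,000.

The entire €1,680,000 passes to the siblings and their issue.
Counting each half-blood sibling's line as half a unit, there are 2 units in €1,680,000, so one unit is €840,000. Whole-blood lines (Qadir) take €840,000 each; half-blood lines (Oona and Tavita) take €420,000 each.
Tavita's share (€420,000) is divided into 3 shares of €140,000: Lachlan, Soraya, and Gita each take €140,000.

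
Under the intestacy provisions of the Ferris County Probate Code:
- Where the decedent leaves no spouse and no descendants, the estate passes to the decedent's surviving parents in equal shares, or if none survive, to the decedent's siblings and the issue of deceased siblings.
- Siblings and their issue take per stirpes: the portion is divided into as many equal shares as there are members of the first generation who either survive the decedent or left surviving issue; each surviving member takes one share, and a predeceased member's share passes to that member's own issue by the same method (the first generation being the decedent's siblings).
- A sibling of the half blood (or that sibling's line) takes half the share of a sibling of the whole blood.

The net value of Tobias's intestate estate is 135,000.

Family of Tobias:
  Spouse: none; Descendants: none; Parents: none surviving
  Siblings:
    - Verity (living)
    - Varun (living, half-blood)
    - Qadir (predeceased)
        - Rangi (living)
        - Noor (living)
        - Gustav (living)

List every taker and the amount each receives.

Verity: 54,000; Varun: 27,000; Rangi: 18,000; Noor: 18,000; Gustav: 18,000

The entire 135,000 passes to the siblings and their issue.
Counting each half-blood sibling's line as half a unit, there are 5/2 units in 135,000, so one unit is 54,000. Whole-blood lines (Verity and Qadir) take 54,000 each; half-blood lines (Varun) take 27,000 each.
Qadir's share (54,000) is divided into 3 shares of 18,000: Rangi, Noor, and Gustav each take 18,000.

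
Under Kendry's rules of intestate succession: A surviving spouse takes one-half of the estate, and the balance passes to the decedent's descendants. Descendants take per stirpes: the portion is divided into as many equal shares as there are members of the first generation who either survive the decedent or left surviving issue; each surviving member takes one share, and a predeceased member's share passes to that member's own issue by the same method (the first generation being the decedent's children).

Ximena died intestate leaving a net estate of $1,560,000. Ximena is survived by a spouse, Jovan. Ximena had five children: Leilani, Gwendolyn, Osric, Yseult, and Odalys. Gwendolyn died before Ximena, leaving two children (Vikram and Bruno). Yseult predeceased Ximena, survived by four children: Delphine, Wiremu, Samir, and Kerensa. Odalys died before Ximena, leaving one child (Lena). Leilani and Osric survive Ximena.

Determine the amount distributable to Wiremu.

Wiremu receives $39,000.

Jovan takes one-half of $1,560,000 = $780,000. The remaining $780,000 passes to the descendants.
The descendants' portion ($780,000) is divided into 5 shares of $156,000: Leilani and Osric each take $156,000; Gwendolyn's $156,000 share passes to Gwendolyn's issue; Yseult's $156,000 share passes to Yseult's issue; Odalys's $156,000 share passes to Odalys's issue.
Gwendolyn's share ($156,000) is divided into 2 shares of $78,000: Vikram and Bruno each take $78,000.
Yseult's share ($156,000) is divided into 4 shares of $39,000: Delphine, Wiremu, Samir, and Kerensa each take $39,000.
Odalys's share ($156,000) passes entirely to Lena.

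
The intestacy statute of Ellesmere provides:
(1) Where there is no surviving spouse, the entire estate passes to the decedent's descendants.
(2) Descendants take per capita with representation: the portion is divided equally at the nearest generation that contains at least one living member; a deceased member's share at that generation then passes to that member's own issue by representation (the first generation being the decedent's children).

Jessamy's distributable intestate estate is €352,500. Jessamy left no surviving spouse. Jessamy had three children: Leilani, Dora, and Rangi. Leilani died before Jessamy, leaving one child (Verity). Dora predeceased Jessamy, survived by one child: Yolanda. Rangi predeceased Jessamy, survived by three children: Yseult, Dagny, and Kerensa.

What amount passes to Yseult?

The entire €352,500 passes to the descendants.
No child survives, so the initial division is made at the grandchildren's generation.
That amount (€352,500) is divided into 5 shares of €70,500: Verity, Yolanda, Yseult, Dagny, and Kerensa each take €70,500.

Yseult receives €70,500.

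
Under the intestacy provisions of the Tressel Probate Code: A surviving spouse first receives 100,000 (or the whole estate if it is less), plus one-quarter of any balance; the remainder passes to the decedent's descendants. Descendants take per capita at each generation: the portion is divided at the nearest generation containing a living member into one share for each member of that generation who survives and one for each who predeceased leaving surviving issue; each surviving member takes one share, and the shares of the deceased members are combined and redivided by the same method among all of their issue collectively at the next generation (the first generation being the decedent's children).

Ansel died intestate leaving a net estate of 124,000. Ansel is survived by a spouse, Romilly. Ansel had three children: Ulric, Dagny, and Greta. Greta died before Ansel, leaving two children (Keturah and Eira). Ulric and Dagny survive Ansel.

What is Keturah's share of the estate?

Keturah receives 3,000.

Romilly first takes 100,000, leaving a balance of 24,000. Romilly then takes one-quarter of the balance (6,000), for a total of 106,000. The remaining 18,000 passes to the descendants.
The descendants' portion (18,000) is divided at the children's generation into 3 shares of 6,000. Ulric and Dagny each take 6,000. The remaining share for the deceased Greta (6,000) is carried to the next generation.
That pool (6,000) is divided at the grandchildren's generation equally among Keturah and Eira: 3,000 each.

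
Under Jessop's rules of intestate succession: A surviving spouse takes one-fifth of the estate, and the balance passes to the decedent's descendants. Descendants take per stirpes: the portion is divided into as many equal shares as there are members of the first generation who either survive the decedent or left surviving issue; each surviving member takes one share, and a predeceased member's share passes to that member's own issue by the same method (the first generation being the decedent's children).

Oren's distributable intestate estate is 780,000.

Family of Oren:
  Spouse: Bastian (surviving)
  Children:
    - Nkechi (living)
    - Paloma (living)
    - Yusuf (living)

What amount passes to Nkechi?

Nkechi receives 208,000.

Bastian takes one-fifth of 780,000 = 156,000. The remaining 624,000 passes to the descendants.
The descendants' portion (624,000) is divided into 3 shares of 208,000: Nkechi, Paloma, and Yusuf each take 208,000.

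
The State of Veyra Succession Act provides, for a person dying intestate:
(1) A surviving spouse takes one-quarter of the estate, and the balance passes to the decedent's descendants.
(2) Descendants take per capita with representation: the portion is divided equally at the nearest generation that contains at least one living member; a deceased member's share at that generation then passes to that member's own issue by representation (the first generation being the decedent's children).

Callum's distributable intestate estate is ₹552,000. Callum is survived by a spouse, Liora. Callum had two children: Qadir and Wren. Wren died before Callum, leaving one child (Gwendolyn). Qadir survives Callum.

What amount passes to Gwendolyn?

Liora takes one-quarter of ₹552,000 = ₹138,000. The remaining ₹414,000 passes to the descendants.
The descendants' portion (₹414,000) is divided into 2 shares of ₹207,000: Qadir takes ₹207,000; Wren's ₹207,000 share passes to Wren's issue.
Wren's share (₹207,000) passes entirely to Gwendolyn.

Gwendolyn receives ₹207,000.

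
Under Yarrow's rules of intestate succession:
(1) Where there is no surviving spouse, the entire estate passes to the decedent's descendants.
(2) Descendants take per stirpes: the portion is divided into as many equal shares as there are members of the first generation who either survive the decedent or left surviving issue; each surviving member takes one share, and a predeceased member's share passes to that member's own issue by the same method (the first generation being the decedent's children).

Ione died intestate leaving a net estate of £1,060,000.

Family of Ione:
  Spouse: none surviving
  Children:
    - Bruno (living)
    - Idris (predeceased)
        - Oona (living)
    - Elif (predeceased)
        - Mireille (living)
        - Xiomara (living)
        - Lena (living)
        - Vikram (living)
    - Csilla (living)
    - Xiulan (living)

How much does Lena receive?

Lena receives £53,000.

The entire £1,060,000 passes to the descendants.
That amount (£1,060,000) is divided into 5 shares of £212,000: Bruno, Csilla, and Xiulan each take £212,000; Idris's £212,000 share passes to Idris's issue; Elif's £212,000 share passes to Elif's issue.
Idris's share (£212,000) passes entirely to Oona.
Elif's share (£212,000) is divided into 4 shares of £53,000: Mireille, Xiomara, Lena, and Vikram each take £53,000.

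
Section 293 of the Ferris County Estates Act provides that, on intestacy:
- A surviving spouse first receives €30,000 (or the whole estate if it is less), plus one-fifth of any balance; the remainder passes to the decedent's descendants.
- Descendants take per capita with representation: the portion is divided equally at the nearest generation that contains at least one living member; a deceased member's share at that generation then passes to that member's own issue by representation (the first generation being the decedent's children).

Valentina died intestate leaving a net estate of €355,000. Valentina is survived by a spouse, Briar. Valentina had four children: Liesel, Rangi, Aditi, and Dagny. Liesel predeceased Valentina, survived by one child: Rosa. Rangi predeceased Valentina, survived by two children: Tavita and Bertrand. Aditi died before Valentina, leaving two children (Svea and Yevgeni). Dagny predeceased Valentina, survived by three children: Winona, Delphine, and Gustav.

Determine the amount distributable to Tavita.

Briar first takes €30,000, leaving a balance of €325,000. Briar then takes one-fifth of the balance (€65,000), for a total of €95,000. The remaining €260,000 passes to the descendants.
No child survives, so the initial division is made at the grandchildren's generation.
The descendants' portion (€260,000) is divided into 8 shares of €32,500: Rosa, Tavita, Bertrand, Svea, Yevgeni, Winona, Delphine, and Gustav each take €32,500.

Tavita receives €32,500.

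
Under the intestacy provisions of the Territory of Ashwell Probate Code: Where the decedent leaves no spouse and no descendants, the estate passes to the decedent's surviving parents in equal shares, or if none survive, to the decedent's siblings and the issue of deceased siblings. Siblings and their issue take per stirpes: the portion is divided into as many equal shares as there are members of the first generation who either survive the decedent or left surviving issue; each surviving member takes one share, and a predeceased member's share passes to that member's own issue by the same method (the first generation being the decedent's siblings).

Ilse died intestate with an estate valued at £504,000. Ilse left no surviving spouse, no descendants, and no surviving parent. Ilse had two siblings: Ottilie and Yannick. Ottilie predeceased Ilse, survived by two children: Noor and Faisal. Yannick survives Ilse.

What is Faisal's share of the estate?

The entire £504,000 passes to the siblings and their issue.
That amount (£504,000) is divided into 2 shares of £252,000: Yannick takes £252,000; Ottilie's £252,000 share passes to Ottilie's issue.
Ottilie's share (£252,000) is divided into 2 shares of £126,000: Noor and Faisal each take £126,000.

Faisal receives £126,000.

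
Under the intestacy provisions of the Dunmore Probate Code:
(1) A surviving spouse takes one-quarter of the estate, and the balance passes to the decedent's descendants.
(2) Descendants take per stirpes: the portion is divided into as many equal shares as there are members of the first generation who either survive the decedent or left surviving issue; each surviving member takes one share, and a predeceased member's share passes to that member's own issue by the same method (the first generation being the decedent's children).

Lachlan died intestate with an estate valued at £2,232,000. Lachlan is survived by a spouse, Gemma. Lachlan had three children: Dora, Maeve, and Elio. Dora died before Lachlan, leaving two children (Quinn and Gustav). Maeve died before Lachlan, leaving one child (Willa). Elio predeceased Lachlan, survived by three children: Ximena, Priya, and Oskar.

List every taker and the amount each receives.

Gemma takes one-quarter of £2,232,000 = £558,000. The remaining £1,674,000 passes to the descendants.
The descendants' portion (£1,674,000) is divided into 3 shares of £558,000: Dora's £558,000 share passes to Dora's issue; Maeve's £558,000 share passes to Maeve's issue; Elio's £558,000 share passes to Elio's issue.
Dora's share (£558,000) is divided into 2 shares of £279,000: Quinn and Gustav each take £279,000.
Maeve's share (£558,000) passes entirely to Willa.
Elio's share (£558,000) is divided into 3 shares of £186,000: Ximena, Priya, and Oskar each take £186,000.

Gemma: £558,000; Quinn: £279,000; Gustav: £279,000; Willa: £558,000; Ximena: £186,000; Priya: £186,000; Oskar: £186,000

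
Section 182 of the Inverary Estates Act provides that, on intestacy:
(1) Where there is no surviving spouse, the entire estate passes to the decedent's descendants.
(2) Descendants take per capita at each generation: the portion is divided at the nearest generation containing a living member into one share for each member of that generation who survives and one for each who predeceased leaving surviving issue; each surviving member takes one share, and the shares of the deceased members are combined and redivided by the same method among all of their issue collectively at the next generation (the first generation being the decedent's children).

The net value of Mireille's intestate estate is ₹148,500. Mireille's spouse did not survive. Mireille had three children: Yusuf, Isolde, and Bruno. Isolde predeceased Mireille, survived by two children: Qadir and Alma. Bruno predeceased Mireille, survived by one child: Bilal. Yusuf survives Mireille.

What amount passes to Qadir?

Qadir receives ₹33,000.

The entire ₹148,500 passes to the descendants.
That amount (₹148,500) is divided at the children's generation into 3 shares of ₹49,500. Yusuf takes ₹49,500. The 2 shares of the deceased (Isolde and Bruno) are combined into a pool of ₹99,000.
That pool (₹99,000) is divided at the grandchildren's generation equally among Qadir, Alma, and Bilal: ₹33,000 each.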